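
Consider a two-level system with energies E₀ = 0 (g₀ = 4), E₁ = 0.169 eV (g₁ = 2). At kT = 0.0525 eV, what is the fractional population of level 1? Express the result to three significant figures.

Eᵢ/kT = 0, 3.2190.
Z = Σ gᵢe^(−Eᵢ/kT) = 4·e^(−0) + 2·e^(−3.2190) = 4.0000 + 0.079990 = 4.0800.
P₁ = g₁ e^(−E₁/kT) / Z = 0.079990/4.0800 = 0.0196.

0.0196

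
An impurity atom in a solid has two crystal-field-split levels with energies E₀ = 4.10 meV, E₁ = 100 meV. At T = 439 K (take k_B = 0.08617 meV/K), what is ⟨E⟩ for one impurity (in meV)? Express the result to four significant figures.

11.14 meV

k_BT = 0.08617 × 439 K = 37.8286 meV.
Eᵢ/kT = 0.108384, 2.64350.
Z = Σ e^(−Eᵢ/kT) = e^(−0.108384) + e^(−2.64350) = 0.897283 + 0.0711119 = 0.968395.
⟨E⟩ = Σ Eᵢ e^(−Eᵢ/kT) / Z = (4.10·0.897283 + 100·0.0711119) / 0.968395 = 11.14 meV.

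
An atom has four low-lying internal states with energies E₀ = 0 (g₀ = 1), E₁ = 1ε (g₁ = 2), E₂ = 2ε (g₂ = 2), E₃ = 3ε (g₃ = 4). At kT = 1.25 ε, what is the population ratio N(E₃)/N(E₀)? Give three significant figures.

0.363

n₃/n₀ = (g₃/g₀) exp[−(E₃−E₀)/kT] = (4/1) × exp(−(3ε)/(1.25ε)) = (4/1) × exp(-2.4000) = 0.363.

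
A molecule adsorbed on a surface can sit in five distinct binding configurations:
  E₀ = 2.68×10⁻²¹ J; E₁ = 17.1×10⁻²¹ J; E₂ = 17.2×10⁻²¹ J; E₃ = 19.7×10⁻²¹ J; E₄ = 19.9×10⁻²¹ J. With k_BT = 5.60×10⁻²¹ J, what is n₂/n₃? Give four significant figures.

1.563

n₂/n₃ = exp[−(E₂−E₃)/kT] = exp(−(-2.5 ×10⁻²¹ J)/(5.60 ×10⁻²¹ J)) = exp(0.446429) = 1.563.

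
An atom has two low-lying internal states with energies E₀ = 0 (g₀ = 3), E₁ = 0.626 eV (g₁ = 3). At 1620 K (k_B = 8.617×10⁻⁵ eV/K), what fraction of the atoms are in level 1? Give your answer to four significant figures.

0.01116

k_BT = 8.617×10⁻⁵ × 1620 K = 0.139595 eV.
Eᵢ/kT = 0, 4.48440.
Z = Σ gᵢe^(−Eᵢ/kT) = 3·e^(−0) + 3·e^(−4.48440) = 3.00000 + 0.0338510 = 3.03385.
P₁ = g₁ e^(−E₁/kT) / Z = 0.0338510/3.03385 = 0.01116.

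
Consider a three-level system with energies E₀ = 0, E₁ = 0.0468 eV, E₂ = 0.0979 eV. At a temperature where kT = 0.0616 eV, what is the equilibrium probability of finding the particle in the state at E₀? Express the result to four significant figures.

Eᵢ/kT = 0, 0.759740, 1.58929.
Z = Σ e^(−Eᵢ/kT) = e^(−0) + e^(−0.759740) + e^(−1.58929) = 1.00000 + 0.467788 + 0.204070 = 1.67186.
P₀ = e^(−E₀/kT) / Z = 1.00000/1.67186 = 0.5981.

0.5981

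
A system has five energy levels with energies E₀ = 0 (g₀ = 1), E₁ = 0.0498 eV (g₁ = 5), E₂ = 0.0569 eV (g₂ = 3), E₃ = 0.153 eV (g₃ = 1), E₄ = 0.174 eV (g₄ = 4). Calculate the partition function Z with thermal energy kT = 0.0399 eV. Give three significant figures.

Z = 3.23

Eᵢ/kT = 0, 1.2481, 1.4261, 3.8346, 4.3609.
Z = Σ gᵢe^(−Eᵢ/kT) = 1·e^(−0) + 5·e^(−1.2481) + 3·e^(−1.4261) + 1·e^(−3.8346) + 4·e^(−4.3609) = 1.0000 + 1.4352 + 0.72073 + 0.021610 + 0.051068 = 3.2286.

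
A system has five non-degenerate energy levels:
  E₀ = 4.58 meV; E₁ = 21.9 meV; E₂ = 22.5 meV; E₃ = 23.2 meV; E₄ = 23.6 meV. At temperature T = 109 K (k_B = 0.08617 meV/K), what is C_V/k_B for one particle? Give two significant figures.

0.87

k_BT = 0.08617 × 109 K = 9.393 meV.
Eᵢ/kT = 0.4876, 2.332, 2.395, 2.470, 2.513.
Z = Σ e^(−Eᵢ/kT) = e^(−0.4876) + e^(−2.332) + e^(−2.395) + e^(−2.470) + e^(−2.513) = 0.6141 + 0.09710 + 0.09117 + 0.08458 + 0.08102 = 0.9680.
⟨E⟩ = 11.22 meV, ⟨E²⟩ = 202.7 meV².
C_V/k_B = (⟨E²⟩ − ⟨E⟩²)/(kT)² = (202.7 − 125.9)/88.23 = 0.87.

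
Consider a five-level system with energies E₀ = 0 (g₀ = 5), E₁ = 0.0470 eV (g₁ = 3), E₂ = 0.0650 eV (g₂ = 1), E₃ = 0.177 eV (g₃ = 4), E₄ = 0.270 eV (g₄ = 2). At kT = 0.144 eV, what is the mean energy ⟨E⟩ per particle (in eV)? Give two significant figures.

Eᵢ/kT = 0, 0.3264, 0.4514, 1.229, 1.875.
Z = Σ gᵢe^(−Eᵢ/kT) = 5·e^(−0) + 3·e^(−0.3264) + 1·e^(−0.4514) + 4·e^(−1.229) + 2·e^(−1.875) = 5.000 + 2.165 + 0.6367 + 1.170 + 0.3067 = 9.278.
⟨E⟩ = Σ Eᵢ gᵢe^(−Eᵢ/kT) / Z = (0·5.000 + 0.0470·2.165 + 0.0650·0.6367 + 0.177·1.170 + 0.270·0.3067) / 9.278 = 0.047 eV.

0.047 eV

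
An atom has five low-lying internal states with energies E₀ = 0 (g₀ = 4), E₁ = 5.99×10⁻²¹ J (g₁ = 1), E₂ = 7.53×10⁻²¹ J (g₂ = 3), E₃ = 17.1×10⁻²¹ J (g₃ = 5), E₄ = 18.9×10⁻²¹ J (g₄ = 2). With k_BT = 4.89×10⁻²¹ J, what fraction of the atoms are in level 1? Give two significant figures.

0.057

Eᵢ/kT = 0, 1.225, 1.540, 3.497, 3.865.
Z = Σ gᵢe^(−Eᵢ/kT) = 4·e^(−0) + 1·e^(−1.225) + 3·e^(−1.540) + 5·e^(−3.497) + 2·e^(−3.865) = 4.000 + 0.2938 + 0.6431 + 0.1514 + 0.04193 = 5.130.
P₁ = g₁ e^(−E₁/kT) / Z = 0.2938/5.130 = 0.057.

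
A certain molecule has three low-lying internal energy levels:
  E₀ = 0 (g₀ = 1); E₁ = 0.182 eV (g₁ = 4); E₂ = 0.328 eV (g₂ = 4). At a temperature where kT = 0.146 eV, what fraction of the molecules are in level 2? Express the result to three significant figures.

Eᵢ/kT = 0, 1.2466, 2.2466.
Z = Σ gᵢe^(−Eᵢ/kT) = 1·e^(−0) + 4·e^(−1.2466) + 4·e^(−2.2466) = 1.0000 + 1.1499 + 0.42303 = 2.5729.
P₂ = g₂ e^(−E₂/kT) / Z = 0.42303/2.5729 = 0.164.

0.164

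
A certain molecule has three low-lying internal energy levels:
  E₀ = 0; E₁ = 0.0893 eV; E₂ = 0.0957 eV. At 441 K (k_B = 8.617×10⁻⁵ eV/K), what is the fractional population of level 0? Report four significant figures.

k_BT = 8.617×10⁻⁵ × 441 K = 0.0380010 eV.
Eᵢ/kT = 0, 2.34994, 2.51835.
Z = Σ e^(−Eᵢ/kT) = e^(−0) + e^(−2.34994) + e^(−2.51835) = 1.00000 + 0.0953749 + 0.0805925 = 1.17597.
P₀ = e^(−E₀/kT) / Z = 1.00000/1.17597 = 0.8504.

0.8504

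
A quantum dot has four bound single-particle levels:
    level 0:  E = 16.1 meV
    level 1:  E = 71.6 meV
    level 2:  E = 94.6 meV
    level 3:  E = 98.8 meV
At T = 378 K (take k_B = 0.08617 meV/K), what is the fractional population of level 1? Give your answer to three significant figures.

0.135

k_BT = 0.08617 × 378 K = 32.572 meV.
Eᵢ/kT = 0.49429, 2.1982, 2.9043, 3.0333.
Z = Σ e^(−Eᵢ/kT) = e^(−0.49429) + e^(−2.1982) + e^(−2.9043) + e^(−3.0333) = 0.61000 + 0.11100 + 0.054787 + 0.048156 = 0.82394.
P₁ = e^(−E₁/kT) / Z = 0.11100/0.82394 = 0.135.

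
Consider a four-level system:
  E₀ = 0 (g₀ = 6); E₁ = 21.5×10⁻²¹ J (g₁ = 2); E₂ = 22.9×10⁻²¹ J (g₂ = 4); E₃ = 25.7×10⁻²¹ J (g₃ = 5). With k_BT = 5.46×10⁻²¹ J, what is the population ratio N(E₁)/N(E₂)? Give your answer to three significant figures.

n₁/n₂ = (g₁/g₂) exp[−(E₁−E₂)/kT] = (2/4) × exp(−(-1.4 ×10⁻²¹ J)/(5.46 ×10⁻²¹ J)) = (2/4) × exp(0.25641) = 0.646.

0.646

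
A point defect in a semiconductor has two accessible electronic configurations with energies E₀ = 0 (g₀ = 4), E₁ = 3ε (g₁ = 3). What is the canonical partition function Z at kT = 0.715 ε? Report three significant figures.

Eᵢ/kT = 0, 4.1958.
Z = Σ gᵢe^(−Eᵢ/kT) = 4·e^(−0) + 3·e^(−4.1958) = 4.0000 + 0.045176 = 4.0452.

Z = 4.05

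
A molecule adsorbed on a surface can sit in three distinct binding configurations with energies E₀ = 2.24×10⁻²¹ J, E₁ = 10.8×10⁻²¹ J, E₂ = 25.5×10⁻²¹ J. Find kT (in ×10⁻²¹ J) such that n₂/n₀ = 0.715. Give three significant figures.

69.3 ×10⁻²¹ J

n₂/n₀ = exp[−(E₂−E₀)/kT] = 0.715.
⇒ (E₂−E₀)/kT = ln(1/0.715) = ln(1.3986) = 0.33547.
kT = 23.26 ×10⁻²¹ J / 0.33547 = 69.3 ×10⁻²¹ J.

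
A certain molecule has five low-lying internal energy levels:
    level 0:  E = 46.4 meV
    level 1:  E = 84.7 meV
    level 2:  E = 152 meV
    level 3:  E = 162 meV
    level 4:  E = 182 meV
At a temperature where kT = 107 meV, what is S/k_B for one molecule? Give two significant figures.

1.5

Eᵢ/kT = 0.4336, 0.7916, 1.421, 1.514, 1.701.
Z = Σ e^(−Eᵢ/kT) = e^(−0.4336) + e^(−0.7916) + e^(−1.421) + e^(−1.514) + e^(−1.701) = 0.6482 + 0.4531 + 0.2415 + 0.2200 + 0.1825 = 1.745.
⟨E⟩ = Σ EᵢPᵢ = 99.72 meV.
S/k_B = ln Z + ⟨E⟩/kT = ln(1.745) + 99.72/107 = 0.5568 + 0.9320 = 1.5.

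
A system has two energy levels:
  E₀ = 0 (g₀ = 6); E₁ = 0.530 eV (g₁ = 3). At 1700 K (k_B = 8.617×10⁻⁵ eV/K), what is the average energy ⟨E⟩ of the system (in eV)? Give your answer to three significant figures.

0.00702 eV

k_BT = 8.617×10⁻⁵ × 1700 K = 0.14649 eV.
Eᵢ/kT = 0, 3.6180.
Z = Σ gᵢe^(−Eᵢ/kT) = 6·e^(−0) + 3·e^(−3.6180) = 6.0000 + 0.080509 = 6.0805.
⟨E⟩ = Σ Eᵢ gᵢe^(−Eᵢ/kT) / Z = (0·6.0000 + 0.530·0.080509) / 6.0805 = 0.00702 eV.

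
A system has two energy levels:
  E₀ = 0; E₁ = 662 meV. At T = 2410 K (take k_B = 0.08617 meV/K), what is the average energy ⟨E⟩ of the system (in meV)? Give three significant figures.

26.2 meV

k_BT = 0.08617 × 2410 K = 207.67 meV.
Eᵢ/kT = 0, 3.1877.
Z = Σ e^(−Eᵢ/kT) = e^(−0) + e^(−3.1877) = 1.0000 + 0.041267 = 1.0413.
⟨E⟩ = Σ Eᵢ e^(−Eᵢ/kT) / Z = (0·1.0000 + 662·0.041267) / 1.0413 = 26.2 meV.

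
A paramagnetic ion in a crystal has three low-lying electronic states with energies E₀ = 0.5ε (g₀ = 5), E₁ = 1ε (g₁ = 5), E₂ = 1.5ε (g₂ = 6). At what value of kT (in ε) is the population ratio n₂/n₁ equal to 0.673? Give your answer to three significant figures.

n₂/n₁ = (g₂/g₁) exp[−(E₂−E₁)/kT] = 0.673.
⇒ (E₂−E₁)/kT = ln((6/5)/0.673) = ln(1.7831) = 0.57835.
kT = 0.5ε / 0.57835 = 0.865 ε.

0.865 ε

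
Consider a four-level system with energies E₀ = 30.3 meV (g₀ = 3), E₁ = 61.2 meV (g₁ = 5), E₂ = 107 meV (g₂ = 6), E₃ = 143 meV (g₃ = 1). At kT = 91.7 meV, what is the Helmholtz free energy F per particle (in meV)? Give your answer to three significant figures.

-176 meV

Eᵢ/kT = 0.33043, 0.66739, 1.1668, 1.5594.
Z = Σ gᵢe^(−Eᵢ/kT) = 3·e^(−0.33043) + 5·e^(−0.66739) + 6·e^(−1.1668) + 1·e^(−1.5594) = 2.1558 + 2.5652 + 1.8682 + 0.21026 = 6.7995.
F = −kT ln Z = −91.7 × ln(6.7995) = −91.7 × 1.9168 = -176 meV.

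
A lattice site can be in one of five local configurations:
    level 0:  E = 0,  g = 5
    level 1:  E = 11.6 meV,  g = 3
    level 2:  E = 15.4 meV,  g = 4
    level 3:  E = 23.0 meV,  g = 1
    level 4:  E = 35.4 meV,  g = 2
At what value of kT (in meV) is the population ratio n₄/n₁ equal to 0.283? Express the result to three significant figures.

27.8 meV

n₄/n₁ = (g₄/g₁) exp[−(E₄−E₁)/kT] = 0.283.
⇒ (E₄−E₁)/kT = ln((2/3)/0.283) = ln(2.3557) = 0.85684.
kT = 23.8 meV / 0.85684 = 27.8 meV.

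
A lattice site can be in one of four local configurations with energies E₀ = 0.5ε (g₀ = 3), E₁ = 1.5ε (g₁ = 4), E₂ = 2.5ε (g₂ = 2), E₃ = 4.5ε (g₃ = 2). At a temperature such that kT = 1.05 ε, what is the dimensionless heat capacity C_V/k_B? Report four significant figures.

Eᵢ/kT = 0.476190, 1.42857, 2.38095, 4.28571.
Z = Σ gᵢe^(−Eᵢ/kT) = 3·e^(−0.476190) + 4·e^(−1.42857) + 2·e^(−2.38095) + 2·e^(−4.28571) = 1.86344 + 0.958606 + 0.184925 + 0.0275277 = 3.03450.
⟨E⟩ = 0.974070 ε, ⟨E²⟩ = 1.42888 ε².
C_V/k_B = (⟨E²⟩ − ⟨E⟩²)/(kT)² = (1.42888 − 0.948812)/1.10250 = 0.4354.

0.4354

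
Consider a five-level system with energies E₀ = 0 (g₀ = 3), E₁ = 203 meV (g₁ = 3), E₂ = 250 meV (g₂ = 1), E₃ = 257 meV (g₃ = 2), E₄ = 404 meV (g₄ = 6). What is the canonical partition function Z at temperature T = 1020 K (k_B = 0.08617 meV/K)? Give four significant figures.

Z = 3.524

k_BT = 0.08617 × 1020 K = 87.8934 meV.
Eᵢ/kT = 0, 2.30962, 2.84435, 2.92400, 4.59648.
Z = Σ gᵢe^(−Eᵢ/kT) = 3·e^(−0) + 3·e^(−2.30962) + 1·e^(−2.84435) + 2·e^(−2.92400) + 6·e^(−4.59648) = 3.00000 + 0.297897 + 0.0581721 + 0.107437 + 0.0605237 = 3.52403.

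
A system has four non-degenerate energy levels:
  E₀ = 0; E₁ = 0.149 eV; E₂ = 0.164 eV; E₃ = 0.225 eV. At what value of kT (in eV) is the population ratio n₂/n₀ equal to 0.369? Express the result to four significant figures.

n₂/n₀ = exp[−(E₂−E₀)/kT] = 0.369.
⇒ (E₂−E₀)/kT = ln(1/0.369) = ln(2.71003) = 0.996960.
kT = 0.164 eV / 0.996960 = 0.1645 eV.

0.1645 eV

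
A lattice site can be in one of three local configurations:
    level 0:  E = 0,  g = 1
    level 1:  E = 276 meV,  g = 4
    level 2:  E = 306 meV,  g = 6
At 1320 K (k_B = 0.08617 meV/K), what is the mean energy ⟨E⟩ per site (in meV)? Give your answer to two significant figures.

k_BT = 0.08617 × 1320 K = 113.7 meV.
Eᵢ/kT = 0, 2.427, 2.691.
Z = Σ gᵢe^(−Eᵢ/kT) = 1·e^(−0) + 4·e^(−2.427) + 6·e^(−2.691) = 1.000 + 0.3532 + 0.4069 = 1.760.
⟨E⟩ = Σ Eᵢ gᵢe^(−Eᵢ/kT) / Z = (0·1.000 + 276·0.3532 + 306·0.4069) / 1.760 = 130 meV.

130 meV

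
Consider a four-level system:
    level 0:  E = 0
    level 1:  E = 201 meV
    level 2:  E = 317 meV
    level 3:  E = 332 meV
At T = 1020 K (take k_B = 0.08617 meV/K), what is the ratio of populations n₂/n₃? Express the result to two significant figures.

1.2

k_BT = 0.08617 × 1020 K = 87.89 meV.
n₂/n₃ = exp[−(E₂−E₃)/kT] = exp(−(-15 meV)/(87.89 meV)) = exp(0.1707) = 1.2.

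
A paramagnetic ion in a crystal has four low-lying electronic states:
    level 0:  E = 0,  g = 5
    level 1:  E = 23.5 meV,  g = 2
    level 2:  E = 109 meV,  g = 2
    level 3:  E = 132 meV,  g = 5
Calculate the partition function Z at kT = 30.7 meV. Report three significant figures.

Z = 6.06

Eᵢ/kT = 0, 0.76547, 3.5505, 4.2997.
Z = Σ gᵢe^(−Eᵢ/kT) = 5·e^(−0) + 2·e^(−0.76547) + 2·e^(−3.5505) + 5·e^(−4.2997) = 5.0000 + 0.93023 + 0.057421 + 0.067863 = 6.0555.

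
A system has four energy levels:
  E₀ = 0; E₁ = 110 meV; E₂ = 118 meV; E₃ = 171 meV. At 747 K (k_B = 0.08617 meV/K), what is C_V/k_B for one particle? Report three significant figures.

0.794

k_BT = 0.08617 × 747 K = 64.369 meV.
Eᵢ/kT = 0, 1.7089, 1.8332, 2.6566.
Z = Σ e^(−Eᵢ/kT) = e^(−0) + e^(−1.7089) + e^(−1.8332) + e^(−2.6566) = 1.0000 + 0.18106 + 0.15990 + 0.070186 = 1.4111.
⟨E⟩ = 35.991 meV, ⟨E²⟩ = 4584.8 meV².
C_V/k_B = (⟨E²⟩ − ⟨E⟩²)/(kT)² = (4584.8 − 1295.4)/4143.4 = 0.794.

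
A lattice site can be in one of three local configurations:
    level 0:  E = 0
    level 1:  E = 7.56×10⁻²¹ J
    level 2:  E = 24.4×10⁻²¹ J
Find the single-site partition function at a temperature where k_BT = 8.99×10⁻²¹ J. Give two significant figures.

Z = 1.5

Eᵢ/kT = 0, 0.8409, 2.714.
Z = Σ e^(−Eᵢ/kT) = e^(−0) + e^(−0.8409) + e^(−2.714) = 1.000 + 0.4313 + 0.06627 = 1.498.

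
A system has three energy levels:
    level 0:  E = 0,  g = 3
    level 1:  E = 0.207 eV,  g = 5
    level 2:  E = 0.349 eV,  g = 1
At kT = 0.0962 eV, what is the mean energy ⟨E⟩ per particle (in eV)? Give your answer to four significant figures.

0.03593 eV

Eᵢ/kT = 0, 2.15177, 3.62786.
Z = Σ gᵢe^(−Eᵢ/kT) = 3·e^(−0) + 5·e^(−2.15177) + 1·e^(−3.62786) = 3.00000 + 0.581391 + 0.0265730 = 3.60796.
⟨E⟩ = Σ Eᵢ gᵢe^(−Eᵢ/kT) / Z = (0·3.00000 + 0.207·0.581391 + 0.349·0.0265730) / 3.60796 = 0.03593 eV.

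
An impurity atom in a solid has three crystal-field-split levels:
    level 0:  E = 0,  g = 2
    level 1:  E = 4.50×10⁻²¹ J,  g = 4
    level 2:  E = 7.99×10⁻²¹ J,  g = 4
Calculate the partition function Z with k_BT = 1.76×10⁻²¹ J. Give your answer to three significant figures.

Z = 2.35

Eᵢ/kT = 0, 2.5568, 4.5398.
Z = Σ gᵢe^(−Eᵢ/kT) = 2·e^(−0) + 4·e^(−2.5568) + 4·e^(−4.5398) = 2.0000 + 0.31021 + 0.042702 = 2.3529.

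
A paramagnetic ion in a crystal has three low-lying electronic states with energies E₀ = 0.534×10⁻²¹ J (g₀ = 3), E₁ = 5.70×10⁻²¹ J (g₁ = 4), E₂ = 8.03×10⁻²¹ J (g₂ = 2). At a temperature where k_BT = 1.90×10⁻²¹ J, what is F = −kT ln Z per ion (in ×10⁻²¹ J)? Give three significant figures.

-1.74 ×10⁻²¹ J

Eᵢ/kT = 0.28105, 3.0000, 4.2263.
Z = Σ gᵢe^(−Eᵢ/kT) = 3·e^(−0.28105) + 4·e^(−3.0000) + 2·e^(−4.2263) = 2.2650 + 0.19915 + 0.029213 = 2.4934.
F = −kT ln Z = −1.90 × ln(2.4934) = −1.90 × 0.91365 = -1.74 ×10⁻²¹ J.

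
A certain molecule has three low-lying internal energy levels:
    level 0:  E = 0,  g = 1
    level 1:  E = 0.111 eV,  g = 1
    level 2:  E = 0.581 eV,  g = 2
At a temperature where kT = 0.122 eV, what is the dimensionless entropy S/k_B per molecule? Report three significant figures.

0.666

Eᵢ/kT = 0, 0.90984, 4.7623.
Z = Σ gᵢe^(−Eᵢ/kT) = 1·e^(−0) + 1·e^(−0.90984) + 2·e^(−4.7623) = 1.0000 + 0.40259 + 0.017092 = 1.4197.
⟨E⟩ = Σ EᵢPᵢ = 0.038471 eV.
S/k_B = ln Z + ⟨E⟩/kT = ln(1.4197) + 0.038471/0.122 = 0.35045 + 0.31534 = 0.666.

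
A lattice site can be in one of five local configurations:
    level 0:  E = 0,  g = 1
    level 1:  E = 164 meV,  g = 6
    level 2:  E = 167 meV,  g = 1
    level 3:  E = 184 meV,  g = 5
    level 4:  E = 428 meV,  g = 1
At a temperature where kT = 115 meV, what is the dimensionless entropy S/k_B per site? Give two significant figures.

2.4

Eᵢ/kT = 0, 1.426, 1.452, 1.600, 3.722.
Z = Σ gᵢe^(−Eᵢ/kT) = 1·e^(−0) + 6·e^(−1.426) + 1·e^(−1.452) + 5·e^(−1.600) + 1·e^(−3.722) = 1.000 + 1.442 + 0.2341 + 1.009 + 0.02419 = 3.709.
⟨E⟩ = Σ EᵢPᵢ = 127.1 meV.
S/k_B = ln Z + ⟨E⟩/kT = ln(3.709) + 127.1/115 = 1.311 + 1.105 = 2.4.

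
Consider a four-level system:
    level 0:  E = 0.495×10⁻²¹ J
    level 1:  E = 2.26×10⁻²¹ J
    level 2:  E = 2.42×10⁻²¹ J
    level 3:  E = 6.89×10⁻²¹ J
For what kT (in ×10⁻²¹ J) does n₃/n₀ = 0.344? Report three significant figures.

5.99 ×10⁻²¹ J

n₃/n₀ = exp[−(E₃−E₀)/kT] = 0.344.
⇒ (E₃−E₀)/kT = ln(1/0.344) = ln(2.9070) = 1.0671.
kT = 6.395 ×10⁻²¹ J / 1.0671 = 5.99 ×10⁻²¹ J.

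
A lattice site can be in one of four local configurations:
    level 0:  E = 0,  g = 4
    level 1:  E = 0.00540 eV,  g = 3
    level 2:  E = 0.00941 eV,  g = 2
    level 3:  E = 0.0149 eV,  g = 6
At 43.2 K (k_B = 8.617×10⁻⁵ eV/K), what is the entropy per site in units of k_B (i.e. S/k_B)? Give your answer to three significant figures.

1.98

k_BT = 8.617×10⁻⁵ × 43.2 K = 0.0037225 eV.
Eᵢ/kT = 0, 1.4506, 2.5279, 4.0027.
Z = Σ gᵢe^(−Eᵢ/kT) = 4·e^(−0) + 3·e^(−1.4506) + 2·e^(−2.5279) + 6·e^(−4.0027) = 4.0000 + 0.70329 + 0.15965 + 0.10960 = 4.9725.
⟨E⟩ = Σ EᵢPᵢ = 0.0013943 eV.
S/k_B = ln Z + ⟨E⟩/kT = ln(4.9725) + 0.0013943/0.0037225 = 1.6039 + 0.37456 = 1.98.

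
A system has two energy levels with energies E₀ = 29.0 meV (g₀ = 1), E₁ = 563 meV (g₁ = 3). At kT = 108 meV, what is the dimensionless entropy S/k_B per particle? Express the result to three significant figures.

Eᵢ/kT = 0.26852, 5.2130.
Z = Σ gᵢe^(−Eᵢ/kT) = 1·e^(−0.26852) + 3·e^(−5.2130) = 0.76451 + 0.016336 = 0.78085.
⟨E⟩ = Σ EᵢPᵢ = 40.172 meV.
S/k_B = ln Z + ⟨E⟩/kT = ln(0.78085) + 40.172/108 = -0.24737 + 0.37196 = 0.125.

0.125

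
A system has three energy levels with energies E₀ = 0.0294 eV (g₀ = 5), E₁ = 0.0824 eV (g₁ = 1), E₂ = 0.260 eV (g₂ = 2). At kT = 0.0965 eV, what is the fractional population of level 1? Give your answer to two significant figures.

Eᵢ/kT = 0.3047, 0.8539, 2.694.
Z = Σ gᵢe^(−Eᵢ/kT) = 5·e^(−0.3047) + 1·e^(−0.8539) + 2·e^(−2.694) = 3.687 + 0.4258 + 0.1352 = 4.248.
P₁ = g₁ e^(−E₁/kT) / Z = 0.4258/4.248 = 0.10.

0.10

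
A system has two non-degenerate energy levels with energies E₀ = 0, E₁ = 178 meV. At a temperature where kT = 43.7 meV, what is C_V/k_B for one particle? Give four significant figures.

Eᵢ/kT = 0, 4.07323.
Z = Σ e^(−Eᵢ/kT) = e^(−0) + e^(−4.07323) = 1.00000 + 0.0170223 = 1.01702.
⟨E⟩ = 2.97926 meV, ⟨E²⟩ = 530.309 meV².
C_V/k_B = (⟨E²⟩ − ⟨E⟩²)/(kT)² = (530.309 − 8.87599)/1909.69 = 0.2730.

0.2730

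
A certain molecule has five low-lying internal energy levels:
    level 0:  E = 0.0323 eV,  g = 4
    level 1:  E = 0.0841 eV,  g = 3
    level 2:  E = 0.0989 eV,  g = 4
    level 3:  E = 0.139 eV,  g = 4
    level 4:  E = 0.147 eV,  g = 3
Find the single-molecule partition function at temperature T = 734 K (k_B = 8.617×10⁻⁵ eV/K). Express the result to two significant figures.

k_BT = 8.617×10⁻⁵ × 734 K = 0.06325 eV.
Eᵢ/kT = 0.5107, 1.330, 1.564, 2.198, 2.324.
Z = Σ gᵢe^(−Eᵢ/kT) = 4·e^(−0.5107) + 3·e^(−1.330) + 4·e^(−1.564) + 4·e^(−2.198) + 3·e^(−2.324) = 2.400 + 0.7934 + 0.8372 + 0.4441 + 0.2936 = 4.768.

Z = 4.8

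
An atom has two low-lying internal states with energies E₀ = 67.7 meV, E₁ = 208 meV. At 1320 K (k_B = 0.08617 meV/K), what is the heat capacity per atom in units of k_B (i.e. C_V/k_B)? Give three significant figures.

0.266

k_BT = 0.08617 × 1320 K = 113.74 meV.
Eᵢ/kT = 0.59522, 1.8287.
Z = Σ e^(−Eᵢ/kT) = e^(−0.59522) + e^(−1.8287) = 0.55144 + 0.16062 = 0.71206.
⟨E⟩ = 99.348 meV, ⟨E²⟩ = 13309 meV².
C_V/k_B = (⟨E²⟩ − ⟨E⟩²)/(kT)² = (13309 − 9870.0)/12937 = 0.266.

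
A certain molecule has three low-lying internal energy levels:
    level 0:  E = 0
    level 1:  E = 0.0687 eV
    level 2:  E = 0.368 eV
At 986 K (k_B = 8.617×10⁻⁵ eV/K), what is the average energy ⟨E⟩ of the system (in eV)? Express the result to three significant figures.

k_BT = 8.617×10⁻⁵ × 986 K = 0.084964 eV.
Eᵢ/kT = 0, 0.80858, 4.3312.
Z = Σ e^(−Eᵢ/kT) = e^(−0) + e^(−0.80858) + e^(−4.3312) = 1.0000 + 0.44549 + 0.013152 = 1.4586.
⟨E⟩ = Σ Eᵢ e^(−Eᵢ/kT) / Z = (0·1.0000 + 0.0687·0.44549 + 0.368·0.013152) / 1.4586 = 0.0243 eV.

0.0243 eV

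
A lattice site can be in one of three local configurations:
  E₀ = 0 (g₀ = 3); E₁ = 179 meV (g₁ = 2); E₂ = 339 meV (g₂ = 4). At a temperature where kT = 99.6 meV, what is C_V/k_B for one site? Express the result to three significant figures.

Eᵢ/kT = 0, 1.7972, 3.4036.
Z = Σ gᵢe^(−Eᵢ/kT) = 3·e^(−0) + 2·e^(−1.7972) + 4·e^(−3.4036) = 3.0000 + 0.33152 + 0.13301 = 3.4645.
⟨E⟩ = 30.144 meV, ⟨E²⟩ = 7478.1 meV².
C_V/k_B = (⟨E²⟩ − ⟨E⟩²)/(kT)² = (7478.1 − 908.66)/9920.2 = 0.662.

0.662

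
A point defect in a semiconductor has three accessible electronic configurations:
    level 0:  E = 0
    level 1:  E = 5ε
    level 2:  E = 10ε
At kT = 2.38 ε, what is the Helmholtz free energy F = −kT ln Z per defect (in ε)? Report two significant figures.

-0.31 ε

Eᵢ/kT = 0, 2.101, 4.202.
Z = Σ e^(−Eᵢ/kT) = e^(−0) + e^(−2.101) + e^(−4.202) = 1.000 + 0.1223 + 0.01497 = 1.137.
F = −kT ln Z = −2.38 × ln(1.137) = −2.38 × 0.1284 = -0.31 ε.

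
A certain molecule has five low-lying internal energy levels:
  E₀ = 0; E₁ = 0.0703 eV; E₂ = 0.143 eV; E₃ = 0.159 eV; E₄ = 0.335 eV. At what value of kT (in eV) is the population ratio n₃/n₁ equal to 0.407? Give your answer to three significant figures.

0.0987 eV

n₃/n₁ = exp[−(E₃−E₁)/kT] = 0.407.
⇒ (E₃−E₁)/kT = ln(1/0.407) = ln(2.4570) = 0.89894.
kT = 0.0887 eV / 0.89894 = 0.0987 eV.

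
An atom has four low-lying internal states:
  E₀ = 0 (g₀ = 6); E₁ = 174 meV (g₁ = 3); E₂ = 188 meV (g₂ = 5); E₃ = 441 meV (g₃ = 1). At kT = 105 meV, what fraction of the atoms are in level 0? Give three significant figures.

0.808

Eᵢ/kT = 0, 1.6571, 1.7905, 4.2000.
Z = Σ gᵢe^(−Eᵢ/kT) = 6·e^(−0) + 3·e^(−1.6571) + 5·e^(−1.7905) + 1·e^(−4.2000) = 6.0000 + 0.57207 + 0.83438 + 0.014996 = 7.4214.
P₀ = g₀ e^(−E₀/kT) / Z = 6.0000/7.4214 = 0.808.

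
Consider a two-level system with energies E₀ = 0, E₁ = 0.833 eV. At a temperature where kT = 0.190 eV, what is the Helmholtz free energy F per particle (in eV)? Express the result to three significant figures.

Eᵢ/kT = 0, 4.3842.
Z = Σ e^(−Eᵢ/kT) = e^(−0) + e^(−4.3842) = 1.0000 + 0.012473 = 1.0125.
F = −kT ln Z = −0.190 × ln(1.0125) = −0.190 × 0.012423 = -0.00236 eV.

-0.00236 eV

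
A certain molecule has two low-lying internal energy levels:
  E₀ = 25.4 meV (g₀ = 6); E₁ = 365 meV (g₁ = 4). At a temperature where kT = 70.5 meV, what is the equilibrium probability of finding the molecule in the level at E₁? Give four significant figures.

0.005365

Eᵢ/kT = 0.360284, 5.17730.
Z = Σ gᵢe^(−Eᵢ/kT) = 6·e^(−0.360284) + 4·e^(−5.17730) = 4.18487 + 0.0225729 = 4.20744.
P₁ = g₁ e^(−E₁/kT) / Z = 0.0225729/4.20744 = 0.005365.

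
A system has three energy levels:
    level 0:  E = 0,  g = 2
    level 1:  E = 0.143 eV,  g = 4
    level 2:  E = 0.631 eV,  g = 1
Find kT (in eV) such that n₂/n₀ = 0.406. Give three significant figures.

n₂/n₀ = (g₂/g₀) exp[−(E₂−E₀)/kT] = 0.406.
⇒ (E₂−E₀)/kT = ln((1/2)/0.406) = ln(1.2315) = 0.20823.
kT = 0.631 eV / 0.20823 = 3.03 eV.

3.03 eV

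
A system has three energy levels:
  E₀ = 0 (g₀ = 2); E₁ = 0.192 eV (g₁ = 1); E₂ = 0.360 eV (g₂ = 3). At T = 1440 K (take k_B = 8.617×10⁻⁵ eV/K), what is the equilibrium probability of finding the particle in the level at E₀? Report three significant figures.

k_BT = 8.617×10⁻⁵ × 1440 K = 0.12408 eV.
Eᵢ/kT = 0, 1.5474, 2.9014.
Z = Σ gᵢe^(−Eᵢ/kT) = 2·e^(−0) + 1·e^(−1.5474) + 3·e^(−2.9014) = 2.0000 + 0.21280 + 0.16484 = 2.3776.
P₀ = g₀ e^(−E₀/kT) / Z = 2.0000/2.3776 = 0.841.

0.841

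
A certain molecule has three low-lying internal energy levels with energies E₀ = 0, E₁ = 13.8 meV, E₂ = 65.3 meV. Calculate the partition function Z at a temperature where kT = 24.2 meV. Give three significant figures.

Eᵢ/kT = 0, 0.57025, 2.6983.
Z = Σ e^(−Eᵢ/kT) = e^(−0) + e^(−0.57025) + e^(−2.6983) = 1.0000 + 0.56538 + 0.067320 = 1.6327.

Z = 1.63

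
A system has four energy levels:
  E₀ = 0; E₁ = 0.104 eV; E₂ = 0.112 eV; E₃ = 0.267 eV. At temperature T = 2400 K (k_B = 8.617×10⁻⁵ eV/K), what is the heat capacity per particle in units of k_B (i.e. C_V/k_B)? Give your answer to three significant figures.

k_BT = 8.617×10⁻⁵ × 2400 K = 0.20681 eV.
Eᵢ/kT = 0, 0.50288, 0.54156, 1.2910.
Z = Σ e^(−Eᵢ/kT) = e^(−0) + e^(−0.50288) + e^(−0.54156) + e^(−1.2910) = 1.0000 + 0.60479 + 0.58184 + 0.27500 = 2.4616.
⟨E⟩ = 0.081853 eV, ⟨E²⟩ = 0.013586 eV².
C_V/k_B = (⟨E²⟩ − ⟨E⟩²)/(kT)² = (0.013586 − 0.0066999)/0.042770 = 0.161.

0.161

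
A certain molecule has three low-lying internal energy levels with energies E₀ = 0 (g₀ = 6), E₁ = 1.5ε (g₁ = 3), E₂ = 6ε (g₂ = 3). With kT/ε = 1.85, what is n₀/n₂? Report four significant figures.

n₀/n₂ = (g₀/g₂) exp[−(E₀−E₂)/kT] = (6/3) × exp(−(-6ε)/(1.85ε)) = (6/3) × exp(3.24324) = 51.23.

51.23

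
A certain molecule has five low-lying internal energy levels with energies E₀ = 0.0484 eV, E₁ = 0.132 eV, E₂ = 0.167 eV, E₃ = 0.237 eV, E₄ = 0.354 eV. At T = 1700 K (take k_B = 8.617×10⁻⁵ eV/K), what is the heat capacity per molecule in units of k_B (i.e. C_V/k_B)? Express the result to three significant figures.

k_BT = 8.617×10⁻⁵ × 1700 K = 0.14649 eV.
Eᵢ/kT = 0.33040, 0.90109, 1.1400, 1.6179, 2.4165.
Z = Σ e^(−Eᵢ/kT) = e^(−0.33040) + e^(−0.90109) + e^(−1.1400) + e^(−1.6179) + e^(−2.4165) = 0.71864 + 0.40613 + 0.31982 + 0.19831 + 0.089233 = 1.7321.
⟨E⟩ = 0.12724 eV, ⟨E²⟩ = 0.023094 eV².
C_V/k_B = (⟨E²⟩ − ⟨E⟩²)/(kT)² = (0.023094 − 0.016190)/0.021459 = 0.322.

0.322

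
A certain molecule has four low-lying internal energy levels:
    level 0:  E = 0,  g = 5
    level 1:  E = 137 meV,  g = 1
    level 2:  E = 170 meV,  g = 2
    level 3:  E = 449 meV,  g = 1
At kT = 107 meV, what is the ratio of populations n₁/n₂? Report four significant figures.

0.6806

n₁/n₂ = (g₁/g₂) exp[−(E₁−E₂)/kT] = (1/2) × exp(−(-33 meV)/(107 meV)) = (1/2) × exp(0.308411) = 0.6806.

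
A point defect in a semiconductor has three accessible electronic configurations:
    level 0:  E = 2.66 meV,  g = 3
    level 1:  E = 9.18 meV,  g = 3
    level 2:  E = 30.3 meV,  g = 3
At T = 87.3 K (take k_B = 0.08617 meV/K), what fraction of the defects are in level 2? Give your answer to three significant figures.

k_BT = 0.08617 × 87.3 K = 7.5226 meV.
Eᵢ/kT = 0.35360, 1.2203, 4.0279.
Z = Σ gᵢe^(−Eᵢ/kT) = 3·e^(−0.35360) + 3·e^(−1.2203) + 3·e^(−4.0279) = 2.1065 + 0.88542 + 0.053435 = 3.0454.
P₂ = g₂ e^(−E₂/kT) / Z = 0.053435/3.0454 = 0.0175.

0.0175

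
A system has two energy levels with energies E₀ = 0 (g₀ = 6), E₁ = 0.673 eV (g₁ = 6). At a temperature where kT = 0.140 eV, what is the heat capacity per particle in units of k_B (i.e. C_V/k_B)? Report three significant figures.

Eᵢ/kT = 0, 4.8071.
Z = Σ gᵢe^(−Eᵢ/kT) = 6·e^(−0) + 6·e^(−4.8071) = 6.0000 + 0.049029 = 6.0490.
⟨E⟩ = 0.0054549 eV, ⟨E²⟩ = 0.0036711 eV².
C_V/k_B = (⟨E²⟩ − ⟨E⟩²)/(kT)² = (0.0036711 − 0.000029756)/0.019600 = 0.186.

0.186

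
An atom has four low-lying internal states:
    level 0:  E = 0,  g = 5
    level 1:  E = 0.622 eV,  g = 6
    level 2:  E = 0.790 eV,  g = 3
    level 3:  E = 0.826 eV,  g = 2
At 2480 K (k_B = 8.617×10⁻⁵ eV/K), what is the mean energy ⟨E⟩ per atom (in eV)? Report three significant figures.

k_BT = 8.617×10⁻⁵ × 2480 K = 0.21370 eV.
Eᵢ/kT = 0, 2.9106, 3.6968, 3.8652.
Z = Σ gᵢe^(−Eᵢ/kT) = 5·e^(−0) + 6·e^(−2.9106) + 3·e^(−3.6968) + 2·e^(−3.8652) = 5.0000 + 0.32666 + 0.074408 + 0.041917 = 5.4430.
⟨E⟩ = Σ Eᵢ gᵢe^(−Eᵢ/kT) / Z = (0·5.0000 + 0.622·0.32666 + 0.790·0.074408 + 0.826·0.041917) / 5.4430 = 0.0545 eV.

0.0545 eV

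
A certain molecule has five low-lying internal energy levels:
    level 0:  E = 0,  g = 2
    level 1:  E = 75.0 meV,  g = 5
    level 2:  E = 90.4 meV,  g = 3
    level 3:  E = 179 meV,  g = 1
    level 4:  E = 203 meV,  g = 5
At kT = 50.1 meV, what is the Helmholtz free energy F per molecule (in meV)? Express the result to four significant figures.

-65.92 meV

Eᵢ/kT = 0, 1.49701, 1.80439, 3.57285, 4.05190.
Z = Σ gᵢe^(−Eᵢ/kT) = 2·e^(−0) + 5·e^(−1.49701) + 3·e^(−1.80439) + 1·e^(−3.57285) + 5·e^(−4.05190) = 2.00000 + 1.11899 + 0.493724 + 0.0280757 + 0.0869465 = 3.72774.
F = −kT ln Z = −50.1 × ln(3.72774) = −50.1 × 1.31580 = -65.92 meV.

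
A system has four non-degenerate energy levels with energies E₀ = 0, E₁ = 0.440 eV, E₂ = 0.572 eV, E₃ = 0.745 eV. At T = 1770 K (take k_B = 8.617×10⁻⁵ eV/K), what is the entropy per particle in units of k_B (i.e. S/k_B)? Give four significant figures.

0.3467

k_BT = 8.617×10⁻⁵ × 1770 K = 0.152521 eV.
Eᵢ/kT = 0, 2.88485, 3.75030, 4.88457.
Z = Σ e^(−Eᵢ/kT) = e^(−0) + e^(−2.88485) + e^(−3.75030) + e^(−4.88457) = 1.00000 + 0.0558632 + 0.0235107 + 0.00756237 = 1.08694.
⟨E⟩ = Σ EᵢPᵢ = 0.0401696 eV.
S/k_B = ln Z + ⟨E⟩/kT = ln(1.08694) + 0.0401696/0.152521 = 0.0833664 + 0.263371 = 0.3467.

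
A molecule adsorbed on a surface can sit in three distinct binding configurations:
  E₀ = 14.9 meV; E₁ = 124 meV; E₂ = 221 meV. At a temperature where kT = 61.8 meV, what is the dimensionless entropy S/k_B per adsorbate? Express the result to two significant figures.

Eᵢ/kT = 0.2411, 2.006, 3.576.
Z = Σ e^(−Eᵢ/kT) = e^(−0.2411) + e^(−2.006) + e^(−3.576) = 0.7858 + 0.1345 + 0.02799 = 0.9483.
⟨E⟩ = Σ EᵢPᵢ = 36.46 meV.
S/k_B = ln Z + ⟨E⟩/kT = ln(0.9483) + 36.46/61.8 = -0.05308 + 0.5900 = 0.54.

0.54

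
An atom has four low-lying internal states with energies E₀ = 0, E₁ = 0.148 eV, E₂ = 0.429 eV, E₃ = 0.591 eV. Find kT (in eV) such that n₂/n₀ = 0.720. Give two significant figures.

1.3 eV

n₂/n₀ = exp[−(E₂−E₀)/kT] = 0.720.
⇒ (E₂−E₀)/kT = ln(1/0.720) = ln(1.389) = 0.3286.
kT = 0.429 eV / 0.3286 = 1.3 eV.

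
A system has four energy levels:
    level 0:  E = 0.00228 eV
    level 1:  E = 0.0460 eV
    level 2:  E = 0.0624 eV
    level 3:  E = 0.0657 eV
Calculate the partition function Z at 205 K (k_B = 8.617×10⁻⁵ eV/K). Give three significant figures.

k_BT = 8.617×10⁻⁵ × 205 K = 0.017665 eV.
Eᵢ/kT = 0.12907, 2.6040, 3.5324, 3.7192.
Z = Σ e^(−Eᵢ/kT) = e^(−0.12907) + e^(−2.6040) + e^(−3.5324) + e^(−3.7192) = 0.87891 + 0.073977 + 0.029235 + 0.024253 = 1.0064.

Z = 1.01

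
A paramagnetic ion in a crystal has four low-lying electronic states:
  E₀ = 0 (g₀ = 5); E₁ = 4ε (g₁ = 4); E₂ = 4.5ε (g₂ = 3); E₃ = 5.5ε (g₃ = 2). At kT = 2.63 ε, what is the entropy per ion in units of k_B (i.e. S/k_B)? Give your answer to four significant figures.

Eᵢ/kT = 0, 1.52091, 1.71103, 2.09125.
Z = Σ gᵢe^(−Eᵢ/kT) = 5·e^(−0) + 4·e^(−1.52091) + 3·e^(−1.71103) + 2·e^(−2.09125) = 5.00000 + 0.874052 + 0.542039 + 0.247065 = 6.66316.
⟨E⟩ = Σ EᵢPᵢ = 1.09471 ε.
S/k_B = ln Z + ⟨E⟩/kT = ln(6.66316) + 1.09471/2.63 = 1.89659 + 0.416240 = 2.313.

2.313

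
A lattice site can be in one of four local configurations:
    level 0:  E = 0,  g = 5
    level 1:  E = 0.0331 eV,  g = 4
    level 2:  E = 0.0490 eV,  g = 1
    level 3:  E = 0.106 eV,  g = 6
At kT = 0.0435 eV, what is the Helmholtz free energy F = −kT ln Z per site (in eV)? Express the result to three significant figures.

-0.0889 eV

Eᵢ/kT = 0, 0.76092, 1.1264, 2.4368.
Z = Σ gᵢe^(−Eᵢ/kT) = 5·e^(−0) + 4·e^(−0.76092) + 1·e^(−1.1264) + 6·e^(−2.4368) = 5.0000 + 1.8689 + 0.32420 + 0.52464 = 7.7177.
F = −kT ln Z = −0.0435 × ln(7.7177) = −0.0435 × 2.0435 = -0.0889 eV.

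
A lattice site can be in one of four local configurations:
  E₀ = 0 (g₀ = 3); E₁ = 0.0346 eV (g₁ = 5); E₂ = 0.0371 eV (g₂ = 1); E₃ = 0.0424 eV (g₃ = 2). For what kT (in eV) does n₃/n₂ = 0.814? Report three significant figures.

n₃/n₂ = (g₃/g₂) exp[−(E₃−E₂)/kT] = 0.814.
⇒ (E₃−E₂)/kT = ln((2/1)/0.814) = ln(2.4570) = 0.89894.
kT = 0.0053 eV / 0.89894 = 0.00590 eV.

0.00590 eV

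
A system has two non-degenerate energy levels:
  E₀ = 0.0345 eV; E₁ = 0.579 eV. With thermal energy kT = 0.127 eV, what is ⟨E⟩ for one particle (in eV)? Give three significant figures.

Eᵢ/kT = 0.27165, 4.5591.
Z = Σ e^(−Eᵢ/kT) = e^(−0.27165) + e^(−4.5591) = 0.76212 + 0.010471 = 0.77259.
⟨E⟩ = Σ Eᵢ e^(−Eᵢ/kT) / Z = (0.0345·0.76212 + 0.579·0.010471) / 0.77259 = 0.0419 eV.

0.0419 eV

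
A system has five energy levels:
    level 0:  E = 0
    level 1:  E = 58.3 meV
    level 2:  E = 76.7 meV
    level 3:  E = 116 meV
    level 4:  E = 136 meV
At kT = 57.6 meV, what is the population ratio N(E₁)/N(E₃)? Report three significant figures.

2.72

n₁/n₃ = exp[−(E₁−E₃)/kT] = exp(−(-57.7 meV)/(57.6 meV)) = exp(1.0017) = 2.72.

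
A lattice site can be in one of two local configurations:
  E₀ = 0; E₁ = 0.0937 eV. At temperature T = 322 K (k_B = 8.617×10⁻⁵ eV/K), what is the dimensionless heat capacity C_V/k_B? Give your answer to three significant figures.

k_BT = 8.617×10⁻⁵ × 322 K = 0.027747 eV.
Eᵢ/kT = 0, 3.3769.
Z = Σ e^(−Eᵢ/kT) = e^(−0) + e^(−3.3769) = 1.0000 + 0.034153 = 1.0342.
⟨E⟩ = 0.0030943 eV, ⟨E²⟩ = 0.00028994 eV².
C_V/k_B = (⟨E²⟩ − ⟨E⟩²)/(kT)² = (0.00028994 − 0.0000095747)/0.00076990 = 0.364.

0.364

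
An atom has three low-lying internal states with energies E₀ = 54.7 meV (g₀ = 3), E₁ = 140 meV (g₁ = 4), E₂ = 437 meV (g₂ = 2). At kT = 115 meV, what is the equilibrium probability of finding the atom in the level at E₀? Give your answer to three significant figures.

Eᵢ/kT = 0.47565, 1.2174, 3.8000.
Z = Σ gᵢe^(−Eᵢ/kT) = 3·e^(−0.47565) + 4·e^(−1.2174) + 2·e^(−3.8000) = 1.8644 + 1.1840 + 0.044742 = 3.0931.
P₀ = g₀ e^(−E₀/kT) / Z = 1.8644/3.0931 = 0.603.

0.603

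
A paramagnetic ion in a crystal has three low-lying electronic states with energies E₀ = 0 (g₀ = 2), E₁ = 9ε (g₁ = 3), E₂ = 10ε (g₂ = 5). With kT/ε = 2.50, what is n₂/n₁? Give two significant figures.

n₂/n₁ = (g₂/g₁) exp[−(E₂−E₁)/kT] = (5/3) × exp(−(1ε)/(2.50ε)) = (5/3) × exp(-0.4000) = 1.1.

1.1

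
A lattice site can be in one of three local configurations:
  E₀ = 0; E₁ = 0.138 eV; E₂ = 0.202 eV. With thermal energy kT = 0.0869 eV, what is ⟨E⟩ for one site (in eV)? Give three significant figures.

Eᵢ/kT = 0, 1.5880, 2.3245.
Z = Σ e^(−Eᵢ/kT) = e^(−0) + e^(−1.5880) + e^(−2.3245) = 1.0000 + 0.20433 + 0.097832 = 1.3022.
⟨E⟩ = Σ Eᵢ e^(−Eᵢ/kT) / Z = (0·1.0000 + 0.138·0.20433 + 0.202·0.097832) / 1.3022 = 0.0368 eV.

0.0368 eV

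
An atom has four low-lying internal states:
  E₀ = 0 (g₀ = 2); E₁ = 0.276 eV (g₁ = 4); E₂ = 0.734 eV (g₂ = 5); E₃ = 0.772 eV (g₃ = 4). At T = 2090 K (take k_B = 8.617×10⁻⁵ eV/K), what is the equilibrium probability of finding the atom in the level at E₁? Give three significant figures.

0.288

k_BT = 8.617×10⁻⁵ × 2090 K = 0.18010 eV.
Eᵢ/kT = 0, 1.5325, 4.0755, 4.2865.
Z = Σ gᵢe^(−Eᵢ/kT) = 2·e^(−0) + 4·e^(−1.5325) + 5·e^(−4.0755) + 4·e^(−4.2865) = 2.0000 + 0.86398 + 0.084919 + 0.055012 = 3.0039.
P₁ = g₁ e^(−E₁/kT) / Z = 0.86398/3.0039 = 0.288.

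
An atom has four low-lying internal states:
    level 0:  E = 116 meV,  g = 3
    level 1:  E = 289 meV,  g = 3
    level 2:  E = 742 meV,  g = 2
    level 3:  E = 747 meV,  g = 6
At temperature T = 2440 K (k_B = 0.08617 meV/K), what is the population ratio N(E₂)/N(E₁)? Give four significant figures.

k_BT = 0.08617 × 2440 K = 210.255 meV.
n₂/n₁ = (g₂/g₁) exp[−(E₂−E₁)/kT] = (2/3) × exp(−(453 meV)/(210.255 meV)) = (2/3) × exp(-2.15453) = 0.07731.

0.07731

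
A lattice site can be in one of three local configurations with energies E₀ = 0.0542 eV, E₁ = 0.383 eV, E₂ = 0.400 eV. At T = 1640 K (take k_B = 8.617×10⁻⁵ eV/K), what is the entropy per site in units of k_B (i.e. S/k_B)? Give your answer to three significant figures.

0.540

k_BT = 8.617×10⁻⁵ × 1640 K = 0.14132 eV.
Eᵢ/kT = 0.38353, 2.7102, 2.8305.
Z = Σ e^(−Eᵢ/kT) = e^(−0.38353) + e^(−2.7102) + e^(−2.8305) = 0.68145 + 0.066524 + 0.058983 = 0.80696.
⟨E⟩ = Σ EᵢPᵢ = 0.10658 eV.
S/k_B = ln Z + ⟨E⟩/kT = ln(0.80696) + 0.10658/0.14132 = -0.21448 + 0.75417 = 0.540.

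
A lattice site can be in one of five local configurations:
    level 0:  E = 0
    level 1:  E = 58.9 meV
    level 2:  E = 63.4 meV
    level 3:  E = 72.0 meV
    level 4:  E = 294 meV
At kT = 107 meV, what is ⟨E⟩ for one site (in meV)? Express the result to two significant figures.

Eᵢ/kT = 0, 0.5505, 0.5925, 0.6729, 2.748.
Z = Σ e^(−Eᵢ/kT) = e^(−0) + e^(−0.5505) + e^(−0.5925) + e^(−0.6729) + e^(−2.748) = 1.000 + 0.5767 + 0.5529 + 0.5102 + 0.06406 = 2.704.
⟨E⟩ = Σ Eᵢ e^(−Eᵢ/kT) / Z = (0·1.000 + 58.9·0.5767 + 63.4·0.5529 + 72.0·0.5102 + 294·0.06406) / 2.704 = 46 meV.

46 meV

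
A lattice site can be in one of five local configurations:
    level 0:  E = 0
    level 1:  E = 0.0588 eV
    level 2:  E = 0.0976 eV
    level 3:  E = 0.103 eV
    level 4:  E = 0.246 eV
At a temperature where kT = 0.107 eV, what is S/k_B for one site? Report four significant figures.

Eᵢ/kT = 0, 0.549533, 0.912150, 0.962617, 2.29907.
Z = Σ e^(−Eᵢ/kT) = e^(−0) + e^(−0.549533) + e^(−0.912150) + e^(−0.962617) + e^(−2.29907) = 1.00000 + 0.577219 + 0.401660 + 0.381892 + 0.100352 = 2.46112.
⟨E⟩ = Σ EᵢPᵢ = 0.0557323 eV.
S/k_B = ln Z + ⟨E⟩/kT = ln(2.46112) + 0.0557323/0.107 = 0.900617 + 0.520863 = 1.421.

1.421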